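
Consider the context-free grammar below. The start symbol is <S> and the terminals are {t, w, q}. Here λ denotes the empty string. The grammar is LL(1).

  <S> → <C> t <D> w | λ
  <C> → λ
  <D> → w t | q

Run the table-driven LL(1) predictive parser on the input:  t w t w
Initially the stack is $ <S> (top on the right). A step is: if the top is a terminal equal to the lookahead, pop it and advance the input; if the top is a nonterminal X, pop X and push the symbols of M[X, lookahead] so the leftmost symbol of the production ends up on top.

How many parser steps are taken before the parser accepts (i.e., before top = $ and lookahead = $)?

7

step 1: stack=$ <S>  input=t w t w $  — expand <S> → <C> t <D> w
step 2: stack=$ w <D> t <C>  input=t w t w $  — expand <C> → λ
step 3: stack=$ w <D> t  input=t w t w $  — match t
step 4: stack=$ w <D>  input=w t w $  — expand <D> → w t
step 5: stack=$ w t w  input=w t w $  — match w
step 6: stack=$ w t  input=t w $  — match t
step 7: stack=$ w  input=w $  — match w
Accept reached after 7 steps.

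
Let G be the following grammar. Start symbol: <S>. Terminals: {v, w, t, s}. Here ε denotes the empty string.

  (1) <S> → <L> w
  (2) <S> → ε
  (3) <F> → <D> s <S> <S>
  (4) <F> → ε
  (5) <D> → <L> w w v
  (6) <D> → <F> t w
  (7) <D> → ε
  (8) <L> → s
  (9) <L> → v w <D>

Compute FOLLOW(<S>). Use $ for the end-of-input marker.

{$, s, t, v}

FIRST(<L>): from <L>→s we get {s}; from <L>→v w <D> we get {v}. So FIRST(<L>) = {s, v}.
FIRST(<S>): from <S>→<L> w we get {s, v}; from <S>→ε we get {ε}. So FIRST(<S>) = {ε, s, v}.
FIRST(<F>): from <F>→<D> s <S> <S> we get {s, t, v}; from <F>→ε we get {ε}. So FIRST(<F>) = {ε, s, t, v}.
FIRST(<D>): from <D>→<L> w w v we get {s, v}; from <D>→<F> t w we get {s, t, v}; from <D>→ε we get {ε}. So FIRST(<D>) = {ε, s, t, v}.
FOLLOW(<S>) includes $ since <S> is the start symbol.
FOLLOW(<F>): in <D>→<F> t w, <F> is followed by t w with FIRST {t}. Thus FOLLOW(<F>) = {t}.
FOLLOW(<S>): in <F>→<D> s <S> <S> (occurrence 1), <S> is followed by <S> with FIRST {ε, s, v}; in <F>→<D> s <S> <S> (occurrence 1), the suffix after <S> is nullable, so FOLLOW(<S>) ⊇ FOLLOW(<F>) = {t}; in <F>→<D> s <S> <S> (occurrence 2), the suffix after <S> is empty, so FOLLOW(<S>) ⊇ FOLLOW(<F>) = {t}. Thus FOLLOW(<S>) = {$, s, t, v}.
FOLLOW(<L>): in <S>→<L> w, <L> is followed by w with FIRST {w}; in <D>→<L> w w v, <L> is followed by w w v with FIRST {w}. Thus FOLLOW(<L>) = {w}.
FOLLOW(<D>): in <F>→<D> s <S> <S>, <D> is followed by s <S> <S> with FIRST {s}; in <L>→v w <D>, the suffix after <D> is empty, so FOLLOW(<D>) ⊇ FOLLOW(<L>) = {w}. Thus FOLLOW(<D>) = {s, w}.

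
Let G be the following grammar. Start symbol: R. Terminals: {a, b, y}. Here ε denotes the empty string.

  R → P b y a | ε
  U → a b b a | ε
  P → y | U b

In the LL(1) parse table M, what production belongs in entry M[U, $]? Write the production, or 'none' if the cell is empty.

FIRST(U) = {ε, a}
FIRST(P) = {a, b, y}  (via U b)
FIRST(R) = {ε, a, b, y}  (via P b y a)
FOLLOW(R) includes $ since R is the start symbol.
FOLLOW(U): in P→U b, U is followed by b with FIRST {b}. Thus FOLLOW(U) = {b}.
For U → a b b a: FIRST(a b b a) = {a}, so it goes in M[U, t] for t ∈ {a}.
For U → ε: FIRST(ε) = {ε}, so it goes in M[U, t] for t ∈ {}; since ε ∈ FIRST, also for every t ∈ FOLLOW(U) = {b}.
None of these place a production in M[U, $].

none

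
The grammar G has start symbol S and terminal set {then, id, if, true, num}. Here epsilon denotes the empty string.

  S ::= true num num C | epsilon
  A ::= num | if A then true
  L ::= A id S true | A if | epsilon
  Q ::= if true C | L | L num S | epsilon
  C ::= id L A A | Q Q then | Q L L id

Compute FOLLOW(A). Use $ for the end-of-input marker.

{$, id, if, num, then, true}

FIRST(S): from S::=true num num C we get {true}; from S::=epsilon we get {epsilon}. So FIRST(S) = {epsilon, true}.
FIRST(A): from A::=num we get {num}; from A::=if A then true we get {if}. So FIRST(A) = {if, num}.
FIRST(L): from L::=A id S true we get {if, num}; from L::=A if we get {if, num}; from L::=epsilon we get {epsilon}. So FIRST(L) = {epsilon, if, num}.
FIRST(Q): from Q::=if true C we get {if}; from Q::=L we get {epsilon, if, num}; from Q::=L num S we get {if, num}; from Q::=epsilon we get {epsilon}. So FIRST(Q) = {epsilon, if, num}.
FIRST(C): from C::=id L A A we get {id}; from C::=Q Q then we get {if, num, then}; from C::=Q L L id we get {id, if, num}. So FIRST(C) = {id, if, num, then}.
FOLLOW(S) includes $ since S is the start symbol.
FOLLOW(Q): in C::=Q Q then (occurrence 1), Q is followed by Q then with FIRST {if, num, then}; in C::=Q Q then (occurrence 2), Q is followed by then with FIRST {then}; in C::=Q L L id, Q is followed by L L id with FIRST {id, if, num}. Thus FOLLOW(Q) = {id, if, num, then}.
FOLLOW(S): in L::=A id S true, S is followed by true with FIRST {true}; in Q::=L num S, the suffix after S is empty, so FOLLOW(S) ⊇ FOLLOW(Q) = {id, if, num, then}. Thus FOLLOW(S) = {$, id, if, num, then, true}.
FOLLOW(L): in Q::=L, the suffix after L is empty, so FOLLOW(L) ⊇ FOLLOW(Q) = {id, if, num, then}; in Q::=L num S, L is followed by num S with FIRST {num}; in C::=id L A A, L is followed by A A with FIRST {if, num}; in C::=Q L L id (occurrence 1), L is followed by L id with FIRST {id, if, num}; in C::=Q L L id (occurrence 2), L is followed by id with FIRST {id}. Thus FOLLOW(L) = {id, if, num, then}.
FOLLOW(C): in S::=true num num C, the suffix after C is empty, so FOLLOW(C) ⊇ FOLLOW(S) = {$, id, if, num, then, true}; in Q::=if true C, the suffix after C is empty, so FOLLOW(C) ⊇ FOLLOW(Q) = {id, if, num, then}. Thus FOLLOW(C) = {$, id, if, num, then, true}.
FOLLOW(A): in A::=if A then true, A is followed by then true with FIRST {then}; in L::=A id S true, A is followed by id S true with FIRST {id}; in L::=A if, A is followed by if with FIRST {if}; in C::=id L A A (occurrence 1), A is followed by A with FIRST {if, num}; in C::=id L A A (occurrence 2), the suffix after A is empty, so FOLLOW(A) ⊇ FOLLOW(C) = {$, id, if, num, then, true}. Thus FOLLOW(A) = {$, id, if, num, then, true}.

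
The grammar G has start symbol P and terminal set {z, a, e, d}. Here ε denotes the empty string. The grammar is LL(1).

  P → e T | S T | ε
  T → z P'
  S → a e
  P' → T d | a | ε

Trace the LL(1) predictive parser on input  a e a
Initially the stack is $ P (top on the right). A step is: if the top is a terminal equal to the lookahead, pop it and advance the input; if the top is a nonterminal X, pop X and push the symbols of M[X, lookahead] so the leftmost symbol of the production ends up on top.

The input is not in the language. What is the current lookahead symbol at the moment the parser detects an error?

step 1: stack=$ P  input=a e a $  — expand P → S T
step 2: stack=$ T S  input=a e a $  — expand S → a e
step 3: stack=$ T e a  input=a e a $  — match a
step 4: stack=$ T e  input=e a $  — match e
step 5: stack=$ T  input=a $  — error: M[T, a] is empty

a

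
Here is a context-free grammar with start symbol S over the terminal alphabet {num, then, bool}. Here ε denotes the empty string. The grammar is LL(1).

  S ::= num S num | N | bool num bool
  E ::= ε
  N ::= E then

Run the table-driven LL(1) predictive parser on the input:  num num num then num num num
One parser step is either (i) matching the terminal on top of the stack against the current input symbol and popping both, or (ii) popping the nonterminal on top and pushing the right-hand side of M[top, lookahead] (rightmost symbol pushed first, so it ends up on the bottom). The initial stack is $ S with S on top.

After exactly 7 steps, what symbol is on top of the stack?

N

     Stack                Input                           Action
  1  $ S                  num num num then num num num $  expand S ::= num S num
  2  $ num S num          num num num then num num num $  match num
  3  $ num S              num num then num num num $      expand S ::= num S num
  4  $ num num S num      num num then num num num $      match num
  5  $ num num S          num then num num num $          expand S ::= num S num
  6  $ num num num S num  num then num num num $          match num
  7  $ num num num S      then num num num $              expand S ::= N
Stack after step 7: $ num num num N (top = N).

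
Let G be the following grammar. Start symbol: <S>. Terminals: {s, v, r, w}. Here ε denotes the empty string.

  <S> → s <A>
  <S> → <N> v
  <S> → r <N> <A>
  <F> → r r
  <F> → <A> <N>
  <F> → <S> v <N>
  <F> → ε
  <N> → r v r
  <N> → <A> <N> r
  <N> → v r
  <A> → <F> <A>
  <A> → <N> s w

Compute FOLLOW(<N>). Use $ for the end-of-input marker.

{r, s, v}

FIRST(<S>): from <S>→s <A> we get {s}; from <S>→<N> v we get {r, s, v}; from <S>→r <N> <A> we get {r}. So FIRST(<S>) = {r, s, v}.
FIRST(<F>): from <F>→r r we get {r}; from <F>→<A> <N> we get {r, s, v}; from <F>→<S> v <N> we get {r, s, v}; from <F>→ε we get {ε}. So FIRST(<F>) = {ε, r, s, v}.
FIRST(<N>): from <N>→r v r we get {r}; from <N>→<A> <N> r we get {r, s, v}; from <N>→v r we get {v}. So FIRST(<N>) = {r, s, v}.
FIRST(<A>): from <A>→<F> <A> we get {r, s, v}; from <A>→<N> s w we get {r, s, v}. So FIRST(<A>) = {r, s, v}.
FOLLOW(<S>) includes $ since <S> is the start symbol.
FOLLOW(<S>): in <F>→<S> v <N>, <S> is followed by v <N> with FIRST {v}. Thus FOLLOW(<S>) = {$, v}.
FOLLOW(<F>): in <A>→<F> <A>, <F> is followed by <A> with FIRST {r, s, v}. Thus FOLLOW(<F>) = {r, s, v}.
FOLLOW(<N>): in <S>→<N> v, <N> is followed by v with FIRST {v}; in <S>→r <N> <A>, <N> is followed by <A> with FIRST {r, s, v}; in <F>→<A> <N>, the suffix after <N> is empty, so FOLLOW(<N>) ⊇ FOLLOW(<F>) = {r, s, v}; in <F>→<S> v <N>, the suffix after <N> is empty, so FOLLOW(<N>) ⊇ FOLLOW(<F>) = {r, s, v}; in <N>→<A> <N> r, <N> is followed by r with FIRST {r}; in <A>→<N> s w, <N> is followed by s w with FIRST {s}. Thus FOLLOW(<N>) = {r, s, v}.
FOLLOW(<A>): in <S>→s <A>, the suffix after <A> is empty, so FOLLOW(<A>) ⊇ FOLLOW(<S>) = {$, v}; in <S>→r <N> <A>, the suffix after <A> is empty, so FOLLOW(<A>) ⊇ FOLLOW(<S>) = {$, v}; in <F>→<A> <N>, <A> is followed by <N> with FIRST {r, s, v}; in <N>→<A> <N> r, <A> is followed by <N> r with FIRST {r, s, v}; in <A>→<F> <A>, the suffix after <A> is empty (adds nothing new). Thus FOLLOW(<A>) = {$, r, s, v}.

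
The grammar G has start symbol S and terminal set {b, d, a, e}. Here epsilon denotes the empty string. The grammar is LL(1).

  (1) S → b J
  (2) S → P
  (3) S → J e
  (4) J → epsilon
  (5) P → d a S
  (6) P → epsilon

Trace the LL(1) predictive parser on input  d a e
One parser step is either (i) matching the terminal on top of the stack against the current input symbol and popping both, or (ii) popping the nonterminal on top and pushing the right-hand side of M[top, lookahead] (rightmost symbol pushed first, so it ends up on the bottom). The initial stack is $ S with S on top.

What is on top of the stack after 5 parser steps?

step 1: stack=$ S  input=d a e $  — expand S → P
step 2: stack=$ P  input=d a e $  — expand P → d a S
step 3: stack=$ S a d  input=d a e $  — match d
step 4: stack=$ S a  input=a e $  — match a
step 5: stack=$ S  input=e $  — expand S → J e
Stack after step 5: $ e J (top = J).

J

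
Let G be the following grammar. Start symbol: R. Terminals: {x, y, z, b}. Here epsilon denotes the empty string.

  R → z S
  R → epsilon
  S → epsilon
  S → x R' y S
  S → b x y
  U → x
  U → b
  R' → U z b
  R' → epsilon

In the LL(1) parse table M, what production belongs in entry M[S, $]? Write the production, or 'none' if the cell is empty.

S → epsilon

FIRST(R) = {epsilon, z}
FIRST(S) = {epsilon, b, x}
FIRST(U) = {b, x}
FIRST(R') = {epsilon, b, x}  (via U z b)
FOLLOW(R) includes $ since R is the start symbol.
FOLLOW(R): R appears on no right-hand side. Thus FOLLOW(R) = {$}.
FOLLOW(S): in R→z S, the suffix after S is empty, so FOLLOW(S) ⊇ FOLLOW(R) = {$}; in S→x R' y S, the suffix after S is empty (adds nothing new). Thus FOLLOW(S) = {$}.
For S → epsilon: FIRST(epsilon) = {epsilon}, so it goes in M[S, t] for t ∈ {}; since epsilon ∈ FIRST, also for every t ∈ FOLLOW(S) = {$}.
For S → x R' y S: FIRST(x R' y S) = {x}, so it goes in M[S, t] for t ∈ {x}.
For S → b x y: FIRST(b x y) = {b}, so it goes in M[S, t] for t ∈ {b}.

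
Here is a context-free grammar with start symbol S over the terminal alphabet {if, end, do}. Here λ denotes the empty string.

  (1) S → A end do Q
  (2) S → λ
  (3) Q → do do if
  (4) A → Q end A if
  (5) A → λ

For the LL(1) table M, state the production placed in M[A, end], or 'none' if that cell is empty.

A → λ

FIRST(Q): from Q→do do if we get {do}. So FIRST(Q) = {do}.
FIRST(A): from A→Q end A if we get {do}; from A→λ we get {λ}. So FIRST(A) = {λ, do}.
FIRST(S): from S→A end do Q we get {do, end}; from S→λ we get {λ}. So FIRST(S) = {λ, do, end}.
FOLLOW(S) includes $ since S is the start symbol.
FOLLOW(A): in S→A end do Q, A is followed by end do Q with FIRST {end}; in A→Q end A if, A is followed by if with FIRST {if}. Thus FOLLOW(A) = {end, if}.
For A → Q end A if: FIRST(Q end A if) = {do}, so it goes in M[A, t] for t ∈ {do}.
For A → λ: FIRST(λ) = {λ}, so it goes in M[A, t] for t ∈ {}; since λ ∈ FIRST, also for every t ∈ FOLLOW(A) = {end, if}.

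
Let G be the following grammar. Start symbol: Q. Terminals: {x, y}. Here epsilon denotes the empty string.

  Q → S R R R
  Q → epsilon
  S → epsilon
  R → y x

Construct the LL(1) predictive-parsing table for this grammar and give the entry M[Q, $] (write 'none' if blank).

FIRST(S) = {epsilon}
FIRST(R) = {y}
FIRST(Q) = {epsilon, y}  (via S R R R)
FOLLOW(Q) includes $ since Q is the start symbol.
FOLLOW(Q): Q appears on no right-hand side. Thus FOLLOW(Q) = {$}.
For Q → S R R R: FIRST(S R R R) = {y}, so it goes in M[Q, t] for t ∈ {y}.
For Q → epsilon: FIRST(epsilon) = {epsilon}, so it goes in M[Q, t] for t ∈ {}; since epsilon ∈ FIRST, also for every t ∈ FOLLOW(Q) = {$}.

Q → epsilon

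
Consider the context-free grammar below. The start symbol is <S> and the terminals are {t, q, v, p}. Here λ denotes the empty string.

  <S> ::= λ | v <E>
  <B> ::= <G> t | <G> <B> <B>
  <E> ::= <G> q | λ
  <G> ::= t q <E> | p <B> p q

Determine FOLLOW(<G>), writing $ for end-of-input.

{p, q, t}

FIRST(<S>) = {λ, v}
FIRST(<G>) = {p, t}
FIRST(<B>) = {p, t}  (via <G> t, <G> <B> <B>)
FIRST(<E>) = {λ, p, t}  (via <G> q)
FOLLOW(<S>) includes $ since <S> is the start symbol.
FOLLOW(<S>): <S> appears on no right-hand side. Thus FOLLOW(<S>) = {$}.
FOLLOW(<B>): in <B>::=<G> <B> <B> (occurrence 1), <B> is followed by <B> with FIRST {p, t}; in <B>::=<G> <B> <B> (occurrence 2), the suffix after <B> is empty (adds nothing new); in <G>::=p <B> p q, <B> is followed by p q with FIRST {p}. Thus FOLLOW(<B>) = {p, t}.
FOLLOW(<G>): in <B>::=<G> t, <G> is followed by t with FIRST {t}; in <B>::=<G> <B> <B>, <G> is followed by <B> <B> with FIRST {p, t}; in <E>::=<G> q, <G> is followed by q with FIRST {q}. Thus FOLLOW(<G>) = {p, q, t}.
FOLLOW(<E>): in <S>::=v <E>, the suffix after <E> is empty, so FOLLOW(<E>) ⊇ FOLLOW(<S>) = {$}; in <G>::=t q <E>, the suffix after <E> is empty, so FOLLOW(<E>) ⊇ FOLLOW(<G>) = {p, q, t}. Thus FOLLOW(<E>) = {$, p, q, t}.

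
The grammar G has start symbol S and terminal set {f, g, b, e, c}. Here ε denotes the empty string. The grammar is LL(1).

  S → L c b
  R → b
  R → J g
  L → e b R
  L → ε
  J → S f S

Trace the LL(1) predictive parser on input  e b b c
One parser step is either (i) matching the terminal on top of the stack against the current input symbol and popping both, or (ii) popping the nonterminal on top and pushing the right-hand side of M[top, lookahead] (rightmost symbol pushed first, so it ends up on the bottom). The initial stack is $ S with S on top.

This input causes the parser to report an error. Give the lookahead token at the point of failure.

     Stack        Input      Action
  1  $ S          e b b c $  expand S → L c b
  2  $ b c L      e b b c $  expand L → e b R
  3  $ b c R b e  e b b c $  match e
  4  $ b c R b    b b c $    match b
  5  $ b c R      b c $      expand R → b
  6  $ b c b      b c $      match b
  7  $ b c        c $        match c
  8  $ b          $          error: top is terminal b but lookahead is $

$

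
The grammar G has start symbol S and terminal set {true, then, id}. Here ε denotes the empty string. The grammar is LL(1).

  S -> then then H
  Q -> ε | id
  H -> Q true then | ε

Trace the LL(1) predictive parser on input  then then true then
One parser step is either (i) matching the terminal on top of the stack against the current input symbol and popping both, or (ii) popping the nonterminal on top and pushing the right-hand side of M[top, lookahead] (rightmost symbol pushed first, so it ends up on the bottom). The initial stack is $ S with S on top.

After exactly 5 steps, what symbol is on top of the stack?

true

step 1: stack=$ S  input=then then true then $  — expand S -> then then H
step 2: stack=$ H then then  input=then then true then $  — match then
step 3: stack=$ H then  input=then true then $  — match then
step 4: stack=$ H  input=true then $  — expand H -> Q true then
step 5: stack=$ then true Q  input=true then $  — expand Q -> ε
Stack after step 5: $ then true (top = true).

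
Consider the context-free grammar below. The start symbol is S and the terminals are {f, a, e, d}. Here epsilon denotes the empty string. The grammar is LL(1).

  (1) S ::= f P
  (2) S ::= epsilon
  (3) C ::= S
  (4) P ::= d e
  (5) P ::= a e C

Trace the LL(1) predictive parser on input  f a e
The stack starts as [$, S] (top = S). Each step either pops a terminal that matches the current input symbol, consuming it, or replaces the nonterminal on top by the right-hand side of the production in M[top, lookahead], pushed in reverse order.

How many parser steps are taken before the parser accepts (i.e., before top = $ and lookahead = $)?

7

     Stack    Input    Action
  1  $ S      f a e $  expand S ::= f P
  2  $ P f    f a e $  match f
  3  $ P      a e $    expand P ::= a e C
  4  $ C e a  a e $    match a
  5  $ C e    e $      match e
  6  $ C      $        expand C ::= S
  7  $ S      $        expand S ::= epsilon
Accept reached after 7 steps.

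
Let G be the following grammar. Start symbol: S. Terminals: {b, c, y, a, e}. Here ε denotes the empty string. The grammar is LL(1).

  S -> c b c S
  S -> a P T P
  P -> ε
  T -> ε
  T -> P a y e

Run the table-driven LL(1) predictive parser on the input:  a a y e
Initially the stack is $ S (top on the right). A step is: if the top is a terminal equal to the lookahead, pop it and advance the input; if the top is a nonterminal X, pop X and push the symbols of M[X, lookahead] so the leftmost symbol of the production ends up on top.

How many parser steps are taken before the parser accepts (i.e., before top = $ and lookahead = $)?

     Stack        Input      Action
  1  $ S          a a y e $  expand S -> a P T P
  2  $ P T P a    a a y e $  match a
  3  $ P T P      a y e $    expand P -> ε
  4  $ P T        a y e $    expand T -> P a y e
  5  $ P e y a P  a y e $    expand P -> ε
  6  $ P e y a    a y e $    match a
  7  $ P e y      y e $      match y
  8  $ P e        e $        match e
  9  $ P          $          expand P -> ε
Accept reached after 9 steps.

9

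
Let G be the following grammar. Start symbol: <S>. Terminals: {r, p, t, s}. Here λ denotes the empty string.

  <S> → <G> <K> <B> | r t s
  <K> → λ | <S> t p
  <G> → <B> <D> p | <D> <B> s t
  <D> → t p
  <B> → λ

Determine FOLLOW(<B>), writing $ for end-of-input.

{$, s, t}

FIRST(<D>): from <D>→t p we get {t}. So FIRST(<D>) = {t}.
FIRST(<B>): from <B>→λ we get {λ}. So FIRST(<B>) = {λ}.
FIRST(<G>): from <G>→<B> <D> p we get {t}; from <G>→<D> <B> s t we get {t}. So FIRST(<G>) = {t}.
FIRST(<S>): from <S>→<G> <K> <B> we get {t}; from <S>→r t s we get {r}. So FIRST(<S>) = {r, t}.
FIRST(<K>): from <K>→λ we get {λ}; from <K>→<S> t p we get {r, t}. So FIRST(<K>) = {λ, r, t}.
FOLLOW(<S>) includes $ since <S> is the start symbol.
FOLLOW(<S>): in <K>→<S> t p, <S> is followed by t p with FIRST {t}. Thus FOLLOW(<S>) = {$, t}.
FOLLOW(<K>): in <S>→<G> <K> <B>, <K> is followed by <B> with FIRST {λ}; in <S>→<G> <K> <B>, the suffix after <K> is nullable, so FOLLOW(<K>) ⊇ FOLLOW(<S>) = {$, t}. Thus FOLLOW(<K>) = {$, t}.
FOLLOW(<G>): in <S>→<G> <K> <B>, <G> is followed by <K> <B> with FIRST {λ, r, t}; in <S>→<G> <K> <B>, the suffix after <G> is nullable, so FOLLOW(<G>) ⊇ FOLLOW(<S>) = {$, t}. Thus FOLLOW(<G>) = {$, r, t}.
FOLLOW(<D>): in <G>→<B> <D> p, <D> is followed by p with FIRST {p}; in <G>→<D> <B> s t, <D> is followed by <B> s t with FIRST {s}. Thus FOLLOW(<D>) = {p, s}.
FOLLOW(<B>): in <S>→<G> <K> <B>, the suffix after <B> is empty, so FOLLOW(<B>) ⊇ FOLLOW(<S>) = {$, t}; in <G>→<B> <D> p, <B> is followed by <D> p with FIRST {t}; in <G>→<D> <B> s t, <B> is followed by s t with FIRST {s}. Thus FOLLOW(<B>) = {$, s, t}.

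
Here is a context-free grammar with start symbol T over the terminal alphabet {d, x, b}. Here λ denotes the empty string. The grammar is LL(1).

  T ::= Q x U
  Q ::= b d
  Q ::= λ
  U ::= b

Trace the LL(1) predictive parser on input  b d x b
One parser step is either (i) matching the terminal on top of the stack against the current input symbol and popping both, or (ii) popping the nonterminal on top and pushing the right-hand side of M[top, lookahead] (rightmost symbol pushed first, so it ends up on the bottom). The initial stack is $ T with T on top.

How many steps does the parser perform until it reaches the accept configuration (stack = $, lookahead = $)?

step 1: stack=$ T  input=b d x b $  — expand T ::= Q x U
step 2: stack=$ U x Q  input=b d x b $  — expand Q ::= b d
step 3: stack=$ U x d b  input=b d x b $  — match b
step 4: stack=$ U x d  input=d x b $  — match d
step 5: stack=$ U x  input=x b $  — match x
step 6: stack=$ U  input=b $  — expand U ::= b
step 7: stack=$ b  input=b $  — match b
Accept reached after 7 steps.

7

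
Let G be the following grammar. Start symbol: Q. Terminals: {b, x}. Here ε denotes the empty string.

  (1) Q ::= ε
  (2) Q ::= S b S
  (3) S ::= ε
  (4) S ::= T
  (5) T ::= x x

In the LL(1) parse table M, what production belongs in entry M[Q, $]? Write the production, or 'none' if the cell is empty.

FIRST(T): from T::=x x we get {x}. So FIRST(T) = {x}.
FIRST(S): from S::=ε we get {ε}; from S::=T we get {x}. So FIRST(S) = {ε, x}.
FIRST(Q): from Q::=ε we get {ε}; from Q::=S b S we get {b, x}. So FIRST(Q) = {ε, b, x}.
FOLLOW(Q) includes $ since Q is the start symbol.
FOLLOW(Q): Q appears on no right-hand side. Thus FOLLOW(Q) = {$}.
For Q ::= ε: FIRST(ε) = {ε}, so it goes in M[Q, t] for t ∈ {}; since ε ∈ FIRST, also for every t ∈ FOLLOW(Q) = {$}.
For Q ::= S b S: FIRST(S b S) = {b, x}, so it goes in M[Q, t] for t ∈ {b, x}.

Q ::= ε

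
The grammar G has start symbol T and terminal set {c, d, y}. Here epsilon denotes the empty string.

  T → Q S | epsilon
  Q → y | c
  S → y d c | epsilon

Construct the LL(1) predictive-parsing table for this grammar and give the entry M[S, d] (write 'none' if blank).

FIRST(Q) = {c, y}
FIRST(S) = {epsilon, y}
FIRST(T) = {epsilon, c, y}  (via Q S)
FOLLOW(T) includes $ since T is the start symbol.
FOLLOW(T): T appears on no right-hand side. Thus FOLLOW(T) = {$}.
FOLLOW(S): in T→Q S, the suffix after S is empty, so FOLLOW(S) ⊇ FOLLOW(T) = {$}. Thus FOLLOW(S) = {$}.
For S → y d c: FIRST(y d c) = {y}, so it goes in M[S, t] for t ∈ {y}.
For S → epsilon: FIRST(epsilon) = {epsilon}, so it goes in M[S, t] for t ∈ {}; since epsilon ∈ FIRST, also for every t ∈ FOLLOW(S) = {$}.
None of these place a production in M[S, d].

none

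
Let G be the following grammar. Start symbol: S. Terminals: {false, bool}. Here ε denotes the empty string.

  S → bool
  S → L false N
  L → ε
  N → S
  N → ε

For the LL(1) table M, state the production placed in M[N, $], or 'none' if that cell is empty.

FIRST(L): from L→ε we get {ε}. So FIRST(L) = {ε}.
FIRST(S): from S→bool we get {bool}; from S→L false N we get {false}. So FIRST(S) = {bool, false}.
FIRST(N): from N→S we get {bool, false}; from N→ε we get {ε}. So FIRST(N) = {ε, bool, false}.
FOLLOW(S) includes $ since S is the start symbol.
FOLLOW(S): in N→S, the suffix after S is empty, so FOLLOW(S) ⊇ FOLLOW(N) = {$}. Thus FOLLOW(S) = {$}.
FOLLOW(N): in S→L false N, the suffix after N is empty, so FOLLOW(N) ⊇ FOLLOW(S) = {$}. Thus FOLLOW(N) = {$}.
For N → S: FIRST(S) = {bool, false}, so it goes in M[N, t] for t ∈ {bool, false}.
For N → ε: FIRST(ε) = {ε}, so it goes in M[N, t] for t ∈ {}; since ε ∈ FIRST, also for every t ∈ FOLLOW(N) = {$}.

N → ε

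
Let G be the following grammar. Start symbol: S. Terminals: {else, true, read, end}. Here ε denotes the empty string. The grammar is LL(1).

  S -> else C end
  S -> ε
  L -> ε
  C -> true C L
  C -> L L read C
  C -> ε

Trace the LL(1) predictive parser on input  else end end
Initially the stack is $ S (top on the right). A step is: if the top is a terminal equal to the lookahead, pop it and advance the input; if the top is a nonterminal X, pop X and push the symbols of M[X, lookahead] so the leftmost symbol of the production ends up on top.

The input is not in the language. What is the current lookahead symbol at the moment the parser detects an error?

end

step 1: stack=$ S  input=else end end $  — expand S -> else C end
step 2: stack=$ end C else  input=else end end $  — match else
step 3: stack=$ end C  input=end end $  — expand C -> ε
step 4: stack=$ end  input=end end $  — match end
step 5: stack=$  input=end $  — error: stack empty but input remains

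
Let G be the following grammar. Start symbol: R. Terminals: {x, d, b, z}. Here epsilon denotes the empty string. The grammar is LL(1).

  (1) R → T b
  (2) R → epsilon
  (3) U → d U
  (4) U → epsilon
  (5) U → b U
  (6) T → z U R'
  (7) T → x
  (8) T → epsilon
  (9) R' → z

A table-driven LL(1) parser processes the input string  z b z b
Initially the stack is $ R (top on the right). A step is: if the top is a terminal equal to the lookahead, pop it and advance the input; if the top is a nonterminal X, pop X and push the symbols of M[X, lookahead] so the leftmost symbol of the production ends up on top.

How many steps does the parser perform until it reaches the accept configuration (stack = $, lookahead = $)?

9

     Stack       Input      Action
  1  $ R         z b z b $  expand R → T b
  2  $ b T       z b z b $  expand T → z U R'
  3  $ b R' U z  z b z b $  match z
  4  $ b R' U    b z b $    expand U → b U
  5  $ b R' U b  b z b $    match b
  6  $ b R' U    z b $      expand U → epsilon
  7  $ b R'      z b $      expand R' → z
  8  $ b z       z b $      match z
  9  $ b         b $        match b
Accept reached after 9 steps.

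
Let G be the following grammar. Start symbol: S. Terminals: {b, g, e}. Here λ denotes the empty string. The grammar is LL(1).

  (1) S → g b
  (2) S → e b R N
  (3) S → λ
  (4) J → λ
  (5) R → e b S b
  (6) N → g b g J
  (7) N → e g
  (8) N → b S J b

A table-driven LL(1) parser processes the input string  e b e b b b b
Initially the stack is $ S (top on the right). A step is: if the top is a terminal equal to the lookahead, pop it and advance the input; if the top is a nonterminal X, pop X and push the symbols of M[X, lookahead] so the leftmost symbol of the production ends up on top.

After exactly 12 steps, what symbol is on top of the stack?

b

      Stack        Input            Action
   1  $ S          e b e b b b b $  expand S → e b R N
   2  $ N R b e    e b e b b b b $  match e
   3  $ N R b      b e b b b b $    match b
   4  $ N R        e b b b b $      expand R → e b S b
   5  $ N b S b e  e b b b b $      match e
   6  $ N b S b    b b b b $        match b
   7  $ N b S      b b b $          expand S → λ
   8  $ N b        b b b $          match b
   9  $ N          b b $            expand N → b S J b
  10  $ b J S b    b b $            match b
  11  $ b J S      b $              expand S → λ
  12  $ b J        b $              expand J → λ
Stack after step 12: $ b (top = b).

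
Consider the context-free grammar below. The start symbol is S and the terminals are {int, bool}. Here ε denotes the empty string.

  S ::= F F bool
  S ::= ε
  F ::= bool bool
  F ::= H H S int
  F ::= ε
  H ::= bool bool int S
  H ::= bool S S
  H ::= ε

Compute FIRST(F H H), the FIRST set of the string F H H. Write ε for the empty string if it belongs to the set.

FIRST(H): from H::=bool bool int S we get {bool}; from H::=bool S S we get {bool}; from H::=ε we get {ε}. So FIRST(H) = {ε, bool}.
FIRST(S): from S::=F F bool we get {bool, int}; from S::=ε we get {ε}. So FIRST(S) = {ε, bool, int}.
FIRST(F): from F::=bool bool we get {bool}; from F::=H H S int we get {bool, int}; from F::=ε we get {ε}. So FIRST(F) = {ε, bool, int}.
FIRST(F H H): take FIRST of each symbol in turn, carrying on past any symbol whose FIRST contains ε; result {ε, bool, int}.

{ε, bool, int}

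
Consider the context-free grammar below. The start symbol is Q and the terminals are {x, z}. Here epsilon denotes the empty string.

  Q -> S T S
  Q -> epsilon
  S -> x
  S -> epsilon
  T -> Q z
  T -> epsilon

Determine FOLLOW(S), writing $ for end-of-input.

FIRST(S) = {epsilon, x}
FIRST(Q) = {epsilon, x, z}  (via S T S)
FIRST(T) = {epsilon, x, z}  (via Q z)
FOLLOW(Q) includes $ since Q is the start symbol.
FOLLOW(Q): in T->Q z, Q is followed by z with FIRST {z}. Thus FOLLOW(Q) = {$, z}.
FOLLOW(S): in Q->S T S (occurrence 1), S is followed by T S with FIRST {epsilon, x, z}; in Q->S T S (occurrence 1), the suffix after S is nullable, so FOLLOW(S) ⊇ FOLLOW(Q) = {$, z}; in Q->S T S (occurrence 2), the suffix after S is empty, so FOLLOW(S) ⊇ FOLLOW(Q) = {$, z}. Thus FOLLOW(S) = {$, x, z}.
FOLLOW(T): in Q->S T S, T is followed by S with FIRST {epsilon, x}; in Q->S T S, the suffix after T is nullable, so FOLLOW(T) ⊇ FOLLOW(Q) = {$, z}. Thus FOLLOW(T) = {$, x, z}.

{$, x, z}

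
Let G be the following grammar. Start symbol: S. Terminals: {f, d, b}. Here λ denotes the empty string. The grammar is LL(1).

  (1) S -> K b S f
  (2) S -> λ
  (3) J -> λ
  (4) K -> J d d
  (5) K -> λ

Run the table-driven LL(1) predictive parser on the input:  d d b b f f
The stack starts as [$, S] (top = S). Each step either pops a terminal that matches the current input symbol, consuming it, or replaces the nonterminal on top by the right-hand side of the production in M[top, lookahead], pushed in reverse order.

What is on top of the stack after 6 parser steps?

S

step 1: stack=$ S  input=d d b b f f $  — expand S -> K b S f
step 2: stack=$ f S b K  input=d d b b f f $  — expand K -> J d d
step 3: stack=$ f S b d d J  input=d d b b f f $  — expand J -> λ
step 4: stack=$ f S b d d  input=d d b b f f $  — match d
step 5: stack=$ f S b d  input=d b b f f $  — match d
step 6: stack=$ f S b  input=b b f f $  — match b
Stack after step 6: $ f S (top = S).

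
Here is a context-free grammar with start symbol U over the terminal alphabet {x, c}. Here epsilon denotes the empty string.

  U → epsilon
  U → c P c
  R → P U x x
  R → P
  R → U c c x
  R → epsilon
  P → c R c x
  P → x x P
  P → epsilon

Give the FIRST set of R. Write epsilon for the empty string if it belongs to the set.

{epsilon, c, x}

FIRST(U): from U→epsilon we get {epsilon}; from U→c P c we get {c}. So FIRST(U) = {epsilon, c}.
FIRST(P): from P→c R c x we get {c}; from P→x x P we get {x}; from P→epsilon we get {epsilon}. So FIRST(P) = {epsilon, c, x}.
FIRST(R): from R→P U x x we get {c, x}; from R→P we get {epsilon, c, x}; from R→U c c x we get {c}; from R→epsilon we get {epsilon}. So FIRST(R) = {epsilon, c, x}.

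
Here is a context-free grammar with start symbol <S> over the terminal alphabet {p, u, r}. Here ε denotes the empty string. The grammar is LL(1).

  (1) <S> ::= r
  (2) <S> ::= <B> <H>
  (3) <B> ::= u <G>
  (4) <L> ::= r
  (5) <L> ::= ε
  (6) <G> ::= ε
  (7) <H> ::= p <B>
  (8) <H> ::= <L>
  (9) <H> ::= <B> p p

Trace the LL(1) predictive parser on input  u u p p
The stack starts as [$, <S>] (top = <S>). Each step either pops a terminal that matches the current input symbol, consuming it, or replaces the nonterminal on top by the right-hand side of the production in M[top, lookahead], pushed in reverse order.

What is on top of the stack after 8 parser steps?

step 1: stack=$ <S>  input=u u p p $  — expand <S> ::= <B> <H>
step 2: stack=$ <H> <B>  input=u u p p $  — expand <B> ::= u <G>
step 3: stack=$ <H> <G> u  input=u u p p $  — match u
step 4: stack=$ <H> <G>  input=u p p $  — expand <G> ::= ε
step 5: stack=$ <H>  input=u p p $  — expand <H> ::= <B> p p
step 6: stack=$ p p <B>  input=u p p $  — expand <B> ::= u <G>
step 7: stack=$ p p <G> u  input=u p p $  — match u
step 8: stack=$ p p <G>  input=p p $  — expand <G> ::= ε
Stack after step 8: $ p p (top = p).

p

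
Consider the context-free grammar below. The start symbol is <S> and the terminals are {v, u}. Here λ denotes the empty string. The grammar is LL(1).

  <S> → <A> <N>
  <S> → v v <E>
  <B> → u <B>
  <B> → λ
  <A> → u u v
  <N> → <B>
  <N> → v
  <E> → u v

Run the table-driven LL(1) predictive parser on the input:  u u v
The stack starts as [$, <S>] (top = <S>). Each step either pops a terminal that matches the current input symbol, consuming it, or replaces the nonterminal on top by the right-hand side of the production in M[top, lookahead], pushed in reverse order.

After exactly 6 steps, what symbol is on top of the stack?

step 1: stack=$ <S>  input=u u v $  — expand <S> → <A> <N>
step 2: stack=$ <N> <A>  input=u u v $  — expand <A> → u u v
step 3: stack=$ <N> v u u  input=u u v $  — match u
step 4: stack=$ <N> v u  input=u v $  — match u
step 5: stack=$ <N> v  input=v $  — match v
step 6: stack=$ <N>  input=$  — expand <N> → <B>
Stack after step 6: $ <B> (top = <B>).

<B>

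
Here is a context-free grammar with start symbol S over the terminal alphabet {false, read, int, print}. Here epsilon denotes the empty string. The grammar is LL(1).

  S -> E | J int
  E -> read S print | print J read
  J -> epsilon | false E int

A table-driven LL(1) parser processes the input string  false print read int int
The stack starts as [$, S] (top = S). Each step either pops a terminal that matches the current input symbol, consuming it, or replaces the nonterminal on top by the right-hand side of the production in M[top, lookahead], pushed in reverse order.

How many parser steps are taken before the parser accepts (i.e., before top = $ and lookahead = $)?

9

step 1: stack=$ S  input=false print read int int $  — expand S -> J int
step 2: stack=$ int J  input=false print read int int $  — expand J -> false E int
step 3: stack=$ int int E false  input=false print read int int $  — match false
step 4: stack=$ int int E  input=print read int int $  — expand E -> print J read
step 5: stack=$ int int read J print  input=print read int int $  — match print
step 6: stack=$ int int read J  input=read int int $  — expand J -> epsilon
step 7: stack=$ int int read  input=read int int $  — match read
step 8: stack=$ int int  input=int int $  — match int
step 9: stack=$ int  input=int $  — match int
Accept reached after 9 steps.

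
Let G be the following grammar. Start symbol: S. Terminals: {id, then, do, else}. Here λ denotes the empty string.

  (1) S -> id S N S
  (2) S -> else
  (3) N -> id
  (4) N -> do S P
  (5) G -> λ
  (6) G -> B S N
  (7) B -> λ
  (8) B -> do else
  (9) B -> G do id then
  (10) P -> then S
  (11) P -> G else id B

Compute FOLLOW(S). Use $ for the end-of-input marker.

{$, do, else, id, then}

FIRST(S): from S->id S N S we get {id}; from S->else we get {else}. So FIRST(S) = {else, id}.
FIRST(N): from N->id we get {id}; from N->do S P we get {do}. So FIRST(N) = {do, id}.
FIRST(G): from G->λ we get {λ}; from G->B S N we get {do, else, id}. So FIRST(G) = {λ, do, else, id}.
FIRST(B): from B->λ we get {λ}; from B->do else we get {do}; from B->G do id then we get {do, else, id}. So FIRST(B) = {λ, do, else, id}.
FIRST(P): from P->then S we get {then}; from P->G else id B we get {do, else, id}. So FIRST(P) = {do, else, id, then}.
FOLLOW(S) includes $ since S is the start symbol.
FOLLOW(G): in B->G do id then, G is followed by do id then with FIRST {do}; in P->G else id B, G is followed by else id B with FIRST {else}. Thus FOLLOW(G) = {do, else}.
FOLLOW(N): in S->id S N S, N is followed by S with FIRST {else, id}; in G->B S N, the suffix after N is empty, so FOLLOW(N) ⊇ FOLLOW(G) = {do, else}. Thus FOLLOW(N) = {do, else, id}.
FOLLOW(P): in N->do S P, the suffix after P is empty, so FOLLOW(P) ⊇ FOLLOW(N) = {do, else, id}. Thus FOLLOW(P) = {do, else, id}.
FOLLOW(S): in S->id S N S (occurrence 1), S is followed by N S with FIRST {do, id}; in S->id S N S (occurrence 2), the suffix after S is empty (adds nothing new); in N->do S P, S is followed by P with FIRST {do, else, id, then}; in G->B S N, S is followed by N with FIRST {do, id}; in P->then S, the suffix after S is empty, so FOLLOW(S) ⊇ FOLLOW(P) = {do, else, id}. Thus FOLLOW(S) = {$, do, else, id, then}.
FOLLOW(B): in G->B S N, B is followed by S N with FIRST {else, id}; in P->G else id B, the suffix after B is empty, so FOLLOW(B) ⊇ FOLLOW(P) = {do, else, id}. Thus FOLLOW(B) = {do, else, id}.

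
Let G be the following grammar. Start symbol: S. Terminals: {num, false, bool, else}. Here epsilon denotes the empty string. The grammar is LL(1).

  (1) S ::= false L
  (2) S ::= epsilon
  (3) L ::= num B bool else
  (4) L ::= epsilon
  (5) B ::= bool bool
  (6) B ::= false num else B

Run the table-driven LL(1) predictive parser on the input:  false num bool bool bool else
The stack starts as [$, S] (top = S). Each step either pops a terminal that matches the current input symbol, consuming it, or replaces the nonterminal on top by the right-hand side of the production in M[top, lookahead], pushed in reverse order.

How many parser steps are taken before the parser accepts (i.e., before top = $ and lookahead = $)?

9

step 1: stack=$ S  input=false num bool bool bool else $  — expand S ::= false L
step 2: stack=$ L false  input=false num bool bool bool else $  — match false
step 3: stack=$ L  input=num bool bool bool else $  — expand L ::= num B bool else
step 4: stack=$ else bool B num  input=num bool bool bool else $  — match num
step 5: stack=$ else bool B  input=bool bool bool else $  — expand B ::= bool bool
step 6: stack=$ else bool bool bool  input=bool bool bool else $  — match bool
step 7: stack=$ else bool bool  input=bool bool else $  — match bool
step 8: stack=$ else bool  input=bool else $  — match bool
step 9: stack=$ else  input=else $  — match else
Accept reached after 9 steps.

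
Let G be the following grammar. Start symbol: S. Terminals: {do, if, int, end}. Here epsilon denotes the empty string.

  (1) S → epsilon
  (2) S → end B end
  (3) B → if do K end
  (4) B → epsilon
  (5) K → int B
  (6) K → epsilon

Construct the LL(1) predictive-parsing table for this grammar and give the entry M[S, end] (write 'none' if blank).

FIRST(S) = {epsilon, end}
FIRST(B) = {epsilon, if}
FIRST(K) = {epsilon, int}
FOLLOW(S) includes $ since S is the start symbol.
FOLLOW(S): S appears on no right-hand side. Thus FOLLOW(S) = {$}.
For S → epsilon: FIRST(epsilon) = {epsilon}, so it goes in M[S, t] for t ∈ {}; since epsilon ∈ FIRST, also for every t ∈ FOLLOW(S) = {$}.
For S → end B end: FIRST(end B end) = {end}, so it goes in M[S, t] for t ∈ {end}.

S → end B end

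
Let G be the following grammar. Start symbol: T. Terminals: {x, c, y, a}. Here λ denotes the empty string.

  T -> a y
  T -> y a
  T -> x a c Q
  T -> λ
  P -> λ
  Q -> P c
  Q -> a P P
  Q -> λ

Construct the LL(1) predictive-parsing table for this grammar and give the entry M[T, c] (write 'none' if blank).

FIRST(T): from T->a y we get {a}; from T->y a we get {y}; from T->x a c Q we get {x}; from T->λ we get {λ}. So FIRST(T) = {λ, a, x, y}.
FIRST(P): from P->λ we get {λ}. So FIRST(P) = {λ}.
FIRST(Q): from Q->P c we get {c}; from Q->a P P we get {a}; from Q->λ we get {λ}. So FIRST(Q) = {λ, a, c}.
FOLLOW(T) includes $ since T is the start symbol.
FOLLOW(T): T appears on no right-hand side. Thus FOLLOW(T) = {$}.
For T -> a y: FIRST(a y) = {a}, so it goes in M[T, t] for t ∈ {a}.
For T -> y a: FIRST(y a) = {y}, so it goes in M[T, t] for t ∈ {y}.
For T -> x a c Q: FIRST(x a c Q) = {x}, so it goes in M[T, t] for t ∈ {x}.
For T -> λ: FIRST(λ) = {λ}, so it goes in M[T, t] for t ∈ {}; since λ ∈ FIRST, also for every t ∈ FOLLOW(T) = {$}.
None of these place a production in M[T, c].

none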